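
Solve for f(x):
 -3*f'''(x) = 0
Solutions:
 f(x) = C1 + C2*x + C3*x^2


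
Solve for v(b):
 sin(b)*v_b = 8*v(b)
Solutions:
 v(b) = C1*(cos(b)^4 - 4*cos(b)^3 + 6*cos(b)^2 - 4*cos(b) + 1)/(cos(b)^4 + 4*cos(b)^3 + 6*cos(b)^2 + 4*cos(b) + 1)


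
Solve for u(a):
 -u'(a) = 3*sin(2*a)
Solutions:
 u(a) = C1 + 3*cos(2*a)/2


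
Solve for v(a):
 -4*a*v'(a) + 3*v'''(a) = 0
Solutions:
 v(a) = C1 + Integral(C2*airyai(6^(2/3)*a/3) + C3*airybi(6^(2/3)*a/3), a)


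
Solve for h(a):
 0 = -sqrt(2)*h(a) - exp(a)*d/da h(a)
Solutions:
 h(a) = C1*exp(sqrt(2)*exp(-a))


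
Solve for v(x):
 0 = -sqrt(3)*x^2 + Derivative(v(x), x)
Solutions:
 v(x) = C1 + sqrt(3)*x^3/3


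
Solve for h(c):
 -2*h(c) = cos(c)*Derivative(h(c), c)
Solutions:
 h(c) = C1*(sin(c) - 1)/(sin(c) + 1)


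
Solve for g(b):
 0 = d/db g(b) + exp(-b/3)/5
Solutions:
 g(b) = C1 + 3*exp(-b/3)/5


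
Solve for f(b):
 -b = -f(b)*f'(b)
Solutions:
 f(b) = -sqrt(C1 + b^2)
 f(b) = sqrt(C1 + b^2)


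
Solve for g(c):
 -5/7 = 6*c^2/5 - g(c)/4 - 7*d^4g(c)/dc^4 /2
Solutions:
 g(c) = 24*c^2/5 + (C1*sin(2^(1/4)*7^(3/4)*c/14) + C2*cos(2^(1/4)*7^(3/4)*c/14))*exp(-2^(1/4)*7^(3/4)*c/14) + (C3*sin(2^(1/4)*7^(3/4)*c/14) + C4*cos(2^(1/4)*7^(3/4)*c/14))*exp(2^(1/4)*7^(3/4)*c/14) + 20/7


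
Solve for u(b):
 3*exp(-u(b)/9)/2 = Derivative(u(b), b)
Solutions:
 u(b) = 9*log(C1 + b/6)


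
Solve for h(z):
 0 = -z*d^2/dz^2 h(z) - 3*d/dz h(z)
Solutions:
 h(z) = C1 + C2/z^2


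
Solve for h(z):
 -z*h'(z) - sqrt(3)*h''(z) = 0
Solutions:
 h(z) = C1 + C2*erf(sqrt(2)*3^(3/4)*z/6)


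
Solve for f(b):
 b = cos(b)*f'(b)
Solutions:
 f(b) = C1 + Integral(b/cos(b), b)


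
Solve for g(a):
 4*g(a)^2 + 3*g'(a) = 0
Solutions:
 g(a) = 3/(C1 + 4*a)


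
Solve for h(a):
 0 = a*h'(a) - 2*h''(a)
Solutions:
 h(a) = C1 + C2*erfi(a/2)


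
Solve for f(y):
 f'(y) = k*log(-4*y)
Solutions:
 f(y) = C1 + k*y*log(-y) + k*y*(-1 + 2*log(2))


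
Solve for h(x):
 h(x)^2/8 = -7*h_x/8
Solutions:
 h(x) = 7/(C1 + x)


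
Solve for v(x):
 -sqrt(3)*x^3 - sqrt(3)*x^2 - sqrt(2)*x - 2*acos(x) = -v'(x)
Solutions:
 v(x) = C1 + sqrt(3)*x^4/4 + sqrt(3)*x^3/3 + sqrt(2)*x^2/2 + 2*x*acos(x) - 2*sqrt(1 - x^2)


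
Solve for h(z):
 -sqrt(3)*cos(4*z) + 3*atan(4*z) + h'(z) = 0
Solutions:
 h(z) = C1 - 3*z*atan(4*z) + 3*log(16*z^2 + 1)/8 + sqrt(3)*sin(4*z)/4


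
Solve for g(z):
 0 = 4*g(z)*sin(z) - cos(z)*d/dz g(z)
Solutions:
 g(z) = C1/cos(z)^4


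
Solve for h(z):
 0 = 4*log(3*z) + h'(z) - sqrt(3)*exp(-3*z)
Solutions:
 h(z) = C1 - 4*z*log(z) + 4*z*(1 - log(3)) - sqrt(3)*exp(-3*z)/3


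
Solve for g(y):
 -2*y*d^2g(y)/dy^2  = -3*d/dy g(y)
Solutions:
 g(y) = C1 + C2*y^(5/2)


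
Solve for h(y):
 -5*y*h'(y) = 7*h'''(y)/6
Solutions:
 h(y) = C1 + Integral(C2*airyai(-30^(1/3)*7^(2/3)*y/7) + C3*airybi(-30^(1/3)*7^(2/3)*y/7), y)


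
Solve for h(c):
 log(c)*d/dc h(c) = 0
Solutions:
 h(c) = C1


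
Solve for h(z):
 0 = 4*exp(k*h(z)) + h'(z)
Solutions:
 h(z) = Piecewise((log(1/(C1*k + 4*k*z))/k, Ne(k, 0)), (nan, True))
 h(z) = Piecewise((C1 - 4*z, Eq(k, 0)), (nan, True))


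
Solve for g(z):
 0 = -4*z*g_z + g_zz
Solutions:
 g(z) = C1 + C2*erfi(sqrt(2)*z)


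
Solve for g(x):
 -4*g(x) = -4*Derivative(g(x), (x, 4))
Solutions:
 g(x) = C1*exp(-x) + C2*exp(x) + C3*sin(x) + C4*cos(x)


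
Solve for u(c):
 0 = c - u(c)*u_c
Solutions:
 u(c) = -sqrt(C1 + c^2)
 u(c) = sqrt(C1 + c^2)


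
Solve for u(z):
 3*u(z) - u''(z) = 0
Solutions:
 u(z) = C1*exp(-sqrt(3)*z) + C2*exp(sqrt(3)*z)


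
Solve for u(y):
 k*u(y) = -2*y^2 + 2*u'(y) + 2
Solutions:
 u(y) = C1*exp(k*y/2) - 2*y^2/k + 2/k - 8*y/k^2 - 16/k^3


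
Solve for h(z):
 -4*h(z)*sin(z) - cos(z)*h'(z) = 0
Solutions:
 h(z) = C1*cos(z)^4


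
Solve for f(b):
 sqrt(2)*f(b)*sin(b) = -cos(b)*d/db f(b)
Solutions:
 f(b) = C1*cos(b)^(sqrt(2))


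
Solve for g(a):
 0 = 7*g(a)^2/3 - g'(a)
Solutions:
 g(a) = -3/(C1 + 7*a)


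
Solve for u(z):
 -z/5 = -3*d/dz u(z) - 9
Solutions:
 u(z) = C1 + z^2/30 - 3*z


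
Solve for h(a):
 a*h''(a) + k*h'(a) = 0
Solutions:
 h(a) = C1 + a^(1 - re(k))*(C2*sin(log(a)*Abs(im(k))) + C3*cos(log(a)*im(k)))


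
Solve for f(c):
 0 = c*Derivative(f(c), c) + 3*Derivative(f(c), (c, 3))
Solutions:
 f(c) = C1 + Integral(C2*airyai(-3^(2/3)*c/3) + C3*airybi(-3^(2/3)*c/3), c)


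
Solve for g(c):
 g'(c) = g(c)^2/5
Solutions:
 g(c) = -5/(C1 + c)


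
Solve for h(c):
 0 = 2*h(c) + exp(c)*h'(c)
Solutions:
 h(c) = C1*exp(2*exp(-c))


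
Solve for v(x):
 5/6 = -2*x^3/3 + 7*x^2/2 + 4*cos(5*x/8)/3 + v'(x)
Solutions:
 v(x) = C1 + x^4/6 - 7*x^3/6 + 5*x/6 - 32*sin(5*x/8)/15


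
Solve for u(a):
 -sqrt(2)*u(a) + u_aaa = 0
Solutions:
 u(a) = C3*exp(2^(1/6)*a) + (C1*sin(2^(1/6)*sqrt(3)*a/2) + C2*cos(2^(1/6)*sqrt(3)*a/2))*exp(-2^(1/6)*a/2)


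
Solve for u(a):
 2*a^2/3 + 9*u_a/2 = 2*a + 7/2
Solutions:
 u(a) = C1 - 4*a^3/81 + 2*a^2/9 + 7*a/9


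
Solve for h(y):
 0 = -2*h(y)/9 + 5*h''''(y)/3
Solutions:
 h(y) = C1*exp(-15^(3/4)*2^(1/4)*y/15) + C2*exp(15^(3/4)*2^(1/4)*y/15) + C3*sin(15^(3/4)*2^(1/4)*y/15) + C4*cos(15^(3/4)*2^(1/4)*y/15)


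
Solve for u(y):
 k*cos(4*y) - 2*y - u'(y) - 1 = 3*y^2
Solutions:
 u(y) = C1 + k*sin(4*y)/4 - y^3 - y^2 - y


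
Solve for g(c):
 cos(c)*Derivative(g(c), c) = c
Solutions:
 g(c) = C1 + Integral(c/cos(c), c)


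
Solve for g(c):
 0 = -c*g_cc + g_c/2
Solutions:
 g(c) = C1 + C2*c^(3/2)


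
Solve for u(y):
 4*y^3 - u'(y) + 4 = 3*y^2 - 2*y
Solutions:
 u(y) = C1 + y^4 - y^3 + y^2 + 4*y


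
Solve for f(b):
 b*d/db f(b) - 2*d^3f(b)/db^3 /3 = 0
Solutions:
 f(b) = C1 + Integral(C2*airyai(2^(2/3)*3^(1/3)*b/2) + C3*airybi(2^(2/3)*3^(1/3)*b/2), b)


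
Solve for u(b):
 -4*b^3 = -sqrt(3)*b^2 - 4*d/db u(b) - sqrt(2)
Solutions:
 u(b) = C1 + b^4/4 - sqrt(3)*b^3/12 - sqrt(2)*b/4


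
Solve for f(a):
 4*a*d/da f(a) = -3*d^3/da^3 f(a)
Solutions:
 f(a) = C1 + Integral(C2*airyai(-6^(2/3)*a/3) + C3*airybi(-6^(2/3)*a/3), a)


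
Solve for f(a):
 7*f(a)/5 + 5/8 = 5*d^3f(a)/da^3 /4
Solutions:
 f(a) = C3*exp(140^(1/3)*a/5) + (C1*sin(140^(1/3)*sqrt(3)*a/10) + C2*cos(140^(1/3)*sqrt(3)*a/10))*exp(-140^(1/3)*a/10) - 25/56


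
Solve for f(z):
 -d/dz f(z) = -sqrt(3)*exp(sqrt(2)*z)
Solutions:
 f(z) = C1 + sqrt(6)*exp(sqrt(2)*z)/2


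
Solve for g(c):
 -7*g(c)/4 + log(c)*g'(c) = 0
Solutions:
 g(c) = C1*exp(7*li(c)/4)


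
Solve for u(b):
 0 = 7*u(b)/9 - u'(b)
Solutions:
 u(b) = C1*exp(7*b/9)


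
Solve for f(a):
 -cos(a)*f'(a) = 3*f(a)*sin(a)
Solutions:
 f(a) = C1*cos(a)^3


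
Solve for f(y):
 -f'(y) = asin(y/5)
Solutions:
 f(y) = C1 - y*asin(y/5) - sqrt(25 - y^2)


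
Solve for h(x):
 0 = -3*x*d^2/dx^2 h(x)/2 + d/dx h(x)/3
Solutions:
 h(x) = C1 + C2*x^(11/9)


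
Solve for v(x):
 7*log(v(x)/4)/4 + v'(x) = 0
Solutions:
 -4*Integral(1/(-log(_y) + 2*log(2)), (_y, v(x)))/7 = C1 - x


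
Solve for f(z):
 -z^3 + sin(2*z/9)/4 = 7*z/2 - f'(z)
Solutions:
 f(z) = C1 + z^4/4 + 7*z^2/4 + 9*cos(2*z/9)/8


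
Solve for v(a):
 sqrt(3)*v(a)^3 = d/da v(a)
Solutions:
 v(a) = -sqrt(2)*sqrt(-1/(C1 + sqrt(3)*a))/2
 v(a) = sqrt(2)*sqrt(-1/(C1 + sqrt(3)*a))/2


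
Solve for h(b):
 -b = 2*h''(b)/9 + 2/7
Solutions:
 h(b) = C1 + C2*b - 3*b^3/4 - 9*b^2/14


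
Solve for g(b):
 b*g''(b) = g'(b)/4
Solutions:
 g(b) = C1 + C2*b^(5/4)


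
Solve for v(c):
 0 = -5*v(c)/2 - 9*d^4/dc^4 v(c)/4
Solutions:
 v(c) = (C1*sin(2^(3/4)*sqrt(3)*5^(1/4)*c/6) + C2*cos(2^(3/4)*sqrt(3)*5^(1/4)*c/6))*exp(-2^(3/4)*sqrt(3)*5^(1/4)*c/6) + (C3*sin(2^(3/4)*sqrt(3)*5^(1/4)*c/6) + C4*cos(2^(3/4)*sqrt(3)*5^(1/4)*c/6))*exp(2^(3/4)*sqrt(3)*5^(1/4)*c/6)


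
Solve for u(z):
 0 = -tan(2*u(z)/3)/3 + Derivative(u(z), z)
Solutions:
 u(z) = -3*asin(C1*exp(2*z/9))/2 + 3*pi/2
 u(z) = 3*asin(C1*exp(2*z/9))/2


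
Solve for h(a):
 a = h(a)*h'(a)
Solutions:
 h(a) = -sqrt(C1 + a^2)
 h(a) = sqrt(C1 + a^2)


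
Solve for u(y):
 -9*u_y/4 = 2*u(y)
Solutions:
 u(y) = C1*exp(-8*y/9)


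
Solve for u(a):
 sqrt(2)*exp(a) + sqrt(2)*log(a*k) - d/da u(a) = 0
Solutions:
 u(a) = C1 + sqrt(2)*a*log(a*k) - sqrt(2)*a + sqrt(2)*exp(a)


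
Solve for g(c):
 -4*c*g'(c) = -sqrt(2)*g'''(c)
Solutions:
 g(c) = C1 + Integral(C2*airyai(sqrt(2)*c) + C3*airybi(sqrt(2)*c), c)


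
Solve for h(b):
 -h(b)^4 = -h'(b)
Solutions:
 h(b) = (-1/(C1 + 3*b))^(1/3)
 h(b) = (-1/(C1 + b))^(1/3)*(-3^(2/3) - 3*3^(1/6)*I)/6
 h(b) = (-1/(C1 + b))^(1/3)*(-3^(2/3) + 3*3^(1/6)*I)/6


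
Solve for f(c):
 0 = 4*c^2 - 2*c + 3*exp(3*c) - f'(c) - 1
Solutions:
 f(c) = C1 + 4*c^3/3 - c^2 - c + exp(3*c)


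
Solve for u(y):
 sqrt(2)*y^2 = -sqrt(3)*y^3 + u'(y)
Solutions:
 u(y) = C1 + sqrt(3)*y^4/4 + sqrt(2)*y^3/3


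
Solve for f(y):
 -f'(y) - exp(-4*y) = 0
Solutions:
 f(y) = C1 + exp(-4*y)/4


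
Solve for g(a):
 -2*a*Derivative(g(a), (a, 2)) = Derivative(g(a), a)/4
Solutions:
 g(a) = C1 + C2*a^(7/8)


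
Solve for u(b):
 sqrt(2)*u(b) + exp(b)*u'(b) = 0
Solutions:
 u(b) = C1*exp(sqrt(2)*exp(-b))


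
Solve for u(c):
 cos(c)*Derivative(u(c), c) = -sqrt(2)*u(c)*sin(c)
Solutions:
 u(c) = C1*cos(c)^(sqrt(2))


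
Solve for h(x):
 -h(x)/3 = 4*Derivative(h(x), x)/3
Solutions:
 h(x) = C1*exp(-x/4)


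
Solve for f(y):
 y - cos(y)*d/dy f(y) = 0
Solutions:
 f(y) = C1 + Integral(y/cos(y), y)


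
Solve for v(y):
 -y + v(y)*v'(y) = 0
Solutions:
 v(y) = -sqrt(C1 + y^2)
 v(y) = sqrt(C1 + y^2)


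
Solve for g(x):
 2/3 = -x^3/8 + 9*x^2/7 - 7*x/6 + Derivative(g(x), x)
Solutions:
 g(x) = C1 + x^4/32 - 3*x^3/7 + 7*x^2/12 + 2*x/3


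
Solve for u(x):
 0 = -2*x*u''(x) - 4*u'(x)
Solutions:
 u(x) = C1 + C2/x


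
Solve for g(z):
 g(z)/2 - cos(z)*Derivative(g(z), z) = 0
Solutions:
 g(z) = C1*(sin(z) + 1)^(1/4)/(sin(z) - 1)^(1/4)


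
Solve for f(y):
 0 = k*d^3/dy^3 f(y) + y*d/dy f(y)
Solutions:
 f(y) = C1 + Integral(C2*airyai(y*(-1/k)^(1/3)) + C3*airybi(y*(-1/k)^(1/3)), y)


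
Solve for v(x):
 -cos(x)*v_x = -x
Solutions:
 v(x) = C1 + Integral(x/cos(x), x)


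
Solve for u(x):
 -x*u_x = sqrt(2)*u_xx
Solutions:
 u(x) = C1 + C2*erf(2^(1/4)*x/2)


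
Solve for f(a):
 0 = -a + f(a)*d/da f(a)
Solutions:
 f(a) = -sqrt(C1 + a^2)
 f(a) = sqrt(C1 + a^2)


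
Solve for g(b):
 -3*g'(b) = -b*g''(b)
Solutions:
 g(b) = C1 + C2*b^4


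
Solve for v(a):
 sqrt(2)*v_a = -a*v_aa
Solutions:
 v(a) = C1 + C2*a^(1 - sqrt(2))


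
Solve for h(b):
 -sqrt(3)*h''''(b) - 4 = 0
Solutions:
 h(b) = C1 + C2*b + C3*b^2 + C4*b^3 - sqrt(3)*b^4/18


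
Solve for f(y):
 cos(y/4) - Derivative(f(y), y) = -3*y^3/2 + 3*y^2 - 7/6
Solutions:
 f(y) = C1 + 3*y^4/8 - y^3 + 7*y/6 + 4*sin(y/4)


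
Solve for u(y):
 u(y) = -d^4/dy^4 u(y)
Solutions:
 u(y) = (C1*sin(sqrt(2)*y/2) + C2*cos(sqrt(2)*y/2))*exp(-sqrt(2)*y/2) + (C3*sin(sqrt(2)*y/2) + C4*cos(sqrt(2)*y/2))*exp(sqrt(2)*y/2)


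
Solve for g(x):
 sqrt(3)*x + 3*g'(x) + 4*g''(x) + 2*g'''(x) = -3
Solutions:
 g(x) = C1 - sqrt(3)*x^2/6 - x + 4*sqrt(3)*x/9 + (C2*sin(sqrt(2)*x/2) + C3*cos(sqrt(2)*x/2))*exp(-x)


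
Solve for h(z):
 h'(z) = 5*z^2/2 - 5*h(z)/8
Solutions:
 h(z) = C1*exp(-5*z/8) + 4*z^2 - 64*z/5 + 512/25


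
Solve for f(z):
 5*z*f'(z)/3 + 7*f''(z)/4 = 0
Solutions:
 f(z) = C1 + C2*erf(sqrt(210)*z/21)


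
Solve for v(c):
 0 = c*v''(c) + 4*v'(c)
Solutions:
 v(c) = C1 + C2/c^3


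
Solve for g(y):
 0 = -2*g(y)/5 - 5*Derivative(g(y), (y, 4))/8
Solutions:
 g(y) = (C1*sin(sqrt(10)*y/5) + C2*cos(sqrt(10)*y/5))*exp(-sqrt(10)*y/5) + (C3*sin(sqrt(10)*y/5) + C4*cos(sqrt(10)*y/5))*exp(sqrt(10)*y/5)


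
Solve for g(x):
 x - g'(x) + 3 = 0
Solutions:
 g(x) = C1 + x^2/2 + 3*x


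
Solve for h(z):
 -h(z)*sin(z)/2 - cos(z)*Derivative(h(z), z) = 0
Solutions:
 h(z) = C1*sqrt(cos(z))


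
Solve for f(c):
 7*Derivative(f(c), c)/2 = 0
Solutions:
 f(c) = C1


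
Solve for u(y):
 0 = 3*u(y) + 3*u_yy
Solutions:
 u(y) = C1*sin(y) + C2*cos(y)


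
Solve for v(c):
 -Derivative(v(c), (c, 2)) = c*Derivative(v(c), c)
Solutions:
 v(c) = C1 + C2*erf(sqrt(2)*c/2)


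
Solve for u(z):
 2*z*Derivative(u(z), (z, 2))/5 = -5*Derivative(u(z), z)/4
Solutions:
 u(z) = C1 + C2/z^(17/8)


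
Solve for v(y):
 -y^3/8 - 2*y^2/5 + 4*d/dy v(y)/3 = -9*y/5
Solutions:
 v(y) = C1 + 3*y^4/128 + y^3/10 - 27*y^2/40


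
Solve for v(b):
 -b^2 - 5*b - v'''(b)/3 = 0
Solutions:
 v(b) = C1 + C2*b + C3*b^2 - b^5/20 - 5*b^4/8


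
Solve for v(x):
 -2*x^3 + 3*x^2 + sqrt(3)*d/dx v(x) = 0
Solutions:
 v(x) = C1 + sqrt(3)*x^4/6 - sqrt(3)*x^3/3


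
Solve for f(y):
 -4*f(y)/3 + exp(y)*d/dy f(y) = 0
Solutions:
 f(y) = C1*exp(-4*exp(-y)/3)


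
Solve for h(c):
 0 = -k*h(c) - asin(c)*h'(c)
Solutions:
 h(c) = C1*exp(-k*Integral(1/asin(c), c))


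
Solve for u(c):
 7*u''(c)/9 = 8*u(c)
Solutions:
 u(c) = C1*exp(-6*sqrt(14)*c/7) + C2*exp(6*sqrt(14)*c/7)


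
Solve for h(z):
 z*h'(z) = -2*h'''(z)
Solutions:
 h(z) = C1 + Integral(C2*airyai(-2^(2/3)*z/2) + C3*airybi(-2^(2/3)*z/2), z)


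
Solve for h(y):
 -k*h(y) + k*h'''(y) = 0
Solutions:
 h(y) = C3*exp(y) + (C1*sin(sqrt(3)*y/2) + C2*cos(sqrt(3)*y/2))*exp(-y/2)


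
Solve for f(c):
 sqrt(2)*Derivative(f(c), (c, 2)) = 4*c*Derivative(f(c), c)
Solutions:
 f(c) = C1 + C2*erfi(2^(1/4)*c)


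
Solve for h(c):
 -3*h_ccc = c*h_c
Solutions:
 h(c) = C1 + Integral(C2*airyai(-3^(2/3)*c/3) + C3*airybi(-3^(2/3)*c/3), c)


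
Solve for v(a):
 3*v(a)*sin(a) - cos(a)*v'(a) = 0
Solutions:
 v(a) = C1/cos(a)^3


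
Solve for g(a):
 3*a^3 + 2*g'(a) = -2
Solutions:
 g(a) = C1 - 3*a^4/8 - a


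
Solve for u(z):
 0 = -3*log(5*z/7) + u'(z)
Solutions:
 u(z) = C1 + 3*z*log(z) - 3*z + z*log(125/343)


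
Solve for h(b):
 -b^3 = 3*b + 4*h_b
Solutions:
 h(b) = C1 - b^4/16 - 3*b^2/8


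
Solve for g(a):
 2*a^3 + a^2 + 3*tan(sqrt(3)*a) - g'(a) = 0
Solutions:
 g(a) = C1 + a^4/2 + a^3/3 - sqrt(3)*log(cos(sqrt(3)*a))


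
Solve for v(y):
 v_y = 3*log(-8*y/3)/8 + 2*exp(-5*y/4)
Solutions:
 v(y) = C1 + 3*y*log(-y)/8 + 3*y*(-log(3) - 1 + 3*log(2))/8 - 8*exp(-5*y/4)/5


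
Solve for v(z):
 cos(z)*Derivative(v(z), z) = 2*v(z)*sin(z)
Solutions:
 v(z) = C1/cos(z)^2


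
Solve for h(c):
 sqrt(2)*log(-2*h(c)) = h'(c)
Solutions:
 -sqrt(2)*Integral(1/(log(-_y) + log(2)), (_y, h(c)))/2 = C1 - c


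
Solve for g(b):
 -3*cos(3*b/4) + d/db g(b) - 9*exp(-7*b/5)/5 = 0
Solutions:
 g(b) = C1 + 4*sin(3*b/4) - 9*exp(-7*b/5)/7


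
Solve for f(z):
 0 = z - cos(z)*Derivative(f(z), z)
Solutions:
 f(z) = C1 + Integral(z/cos(z), z)


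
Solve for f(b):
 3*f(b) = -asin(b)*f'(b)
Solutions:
 f(b) = C1*exp(-3*Integral(1/asin(b), b))


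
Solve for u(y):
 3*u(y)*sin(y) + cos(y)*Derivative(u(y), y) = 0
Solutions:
 u(y) = C1*cos(y)^3


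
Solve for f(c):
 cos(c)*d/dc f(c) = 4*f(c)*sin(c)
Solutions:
 f(c) = C1/cos(c)^4


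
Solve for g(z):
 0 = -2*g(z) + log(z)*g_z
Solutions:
 g(z) = C1*exp(2*li(z))


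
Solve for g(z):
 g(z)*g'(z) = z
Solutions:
 g(z) = -sqrt(C1 + z^2)
 g(z) = sqrt(C1 + z^2)


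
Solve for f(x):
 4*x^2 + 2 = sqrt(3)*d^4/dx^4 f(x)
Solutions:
 f(x) = C1 + C2*x + C3*x^2 + C4*x^3 + sqrt(3)*x^6/270 + sqrt(3)*x^4/36


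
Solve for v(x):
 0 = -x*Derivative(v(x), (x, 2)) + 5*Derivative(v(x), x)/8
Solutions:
 v(x) = C1 + C2*x^(13/8)


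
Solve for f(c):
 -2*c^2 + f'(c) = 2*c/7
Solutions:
 f(c) = C1 + 2*c^3/3 + c^2/7


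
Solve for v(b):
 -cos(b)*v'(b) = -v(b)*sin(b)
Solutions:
 v(b) = C1/cos(b)


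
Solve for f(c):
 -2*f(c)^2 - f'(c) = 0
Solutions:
 f(c) = 1/(C1 + 2*c)


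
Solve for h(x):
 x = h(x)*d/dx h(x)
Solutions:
 h(x) = -sqrt(C1 + x^2)
 h(x) = sqrt(C1 + x^2)


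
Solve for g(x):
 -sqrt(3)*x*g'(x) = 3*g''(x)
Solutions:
 g(x) = C1 + C2*erf(sqrt(2)*3^(3/4)*x/6)


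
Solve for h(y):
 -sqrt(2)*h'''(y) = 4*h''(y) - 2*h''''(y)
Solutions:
 h(y) = C1 + C2*y + C3*exp(y*(sqrt(2) + sqrt(34))/4) + C4*exp(y*(-sqrt(34) + sqrt(2))/4)


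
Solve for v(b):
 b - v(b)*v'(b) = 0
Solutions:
 v(b) = -sqrt(C1 + b^2)
 v(b) = sqrt(C1 + b^2)


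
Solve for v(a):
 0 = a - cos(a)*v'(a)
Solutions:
 v(a) = C1 + Integral(a/cos(a), a)


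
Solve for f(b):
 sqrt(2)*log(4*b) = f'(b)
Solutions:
 f(b) = C1 + sqrt(2)*b*log(b) - sqrt(2)*b + 2*sqrt(2)*b*log(2)


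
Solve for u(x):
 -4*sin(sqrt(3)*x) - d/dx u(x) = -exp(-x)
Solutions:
 u(x) = C1 + 4*sqrt(3)*cos(sqrt(3)*x)/3 - exp(-x)


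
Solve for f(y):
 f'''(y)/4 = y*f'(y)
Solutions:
 f(y) = C1 + Integral(C2*airyai(2^(2/3)*y) + C3*airybi(2^(2/3)*y), y)


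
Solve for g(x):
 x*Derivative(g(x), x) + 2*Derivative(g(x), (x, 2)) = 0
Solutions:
 g(x) = C1 + C2*erf(x/2)


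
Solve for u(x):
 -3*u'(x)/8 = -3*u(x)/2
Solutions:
 u(x) = C1*exp(4*x)


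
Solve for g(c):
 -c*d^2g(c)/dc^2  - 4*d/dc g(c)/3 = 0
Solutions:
 g(c) = C1 + C2/c^(1/3)


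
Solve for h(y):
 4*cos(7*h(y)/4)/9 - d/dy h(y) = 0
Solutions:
 -4*y/9 - 2*log(sin(7*h(y)/4) - 1)/7 + 2*log(sin(7*h(y)/4) + 1)/7 = C1


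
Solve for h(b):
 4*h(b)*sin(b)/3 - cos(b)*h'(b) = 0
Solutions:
 h(b) = C1/cos(b)^(4/3)


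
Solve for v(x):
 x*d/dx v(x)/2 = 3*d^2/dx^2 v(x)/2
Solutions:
 v(x) = C1 + C2*erfi(sqrt(6)*x/6)


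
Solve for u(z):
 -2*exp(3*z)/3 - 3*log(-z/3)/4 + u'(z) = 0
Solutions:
 u(z) = C1 + 3*z*log(-z)/4 + 3*z*(-log(3) - 1)/4 + 2*exp(3*z)/9


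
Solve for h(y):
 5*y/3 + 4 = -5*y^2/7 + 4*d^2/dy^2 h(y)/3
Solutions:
 h(y) = C1 + C2*y + 5*y^4/112 + 5*y^3/24 + 3*y^2/2


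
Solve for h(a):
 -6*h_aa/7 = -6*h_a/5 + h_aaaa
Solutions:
 h(a) = C1 + C2*exp(-a*(-10*245^(1/3)/(147 + sqrt(23009))^(1/3) + 175^(1/3)*(147 + sqrt(23009))^(1/3))/70)*sin(sqrt(3)*a*(10*245^(1/3)/(147 + sqrt(23009))^(1/3) + 175^(1/3)*(147 + sqrt(23009))^(1/3))/70) + C3*exp(-a*(-10*245^(1/3)/(147 + sqrt(23009))^(1/3) + 175^(1/3)*(147 + sqrt(23009))^(1/3))/70)*cos(sqrt(3)*a*(10*245^(1/3)/(147 + sqrt(23009))^(1/3) + 175^(1/3)*(147 + sqrt(23009))^(1/3))/70) + C4*exp(a*(-10*245^(1/3)/(147 + sqrt(23009))^(1/3) + 175^(1/3)*(147 + sqrt(23009))^(1/3))/35)


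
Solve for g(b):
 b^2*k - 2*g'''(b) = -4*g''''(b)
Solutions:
 g(b) = C1 + C2*b + C3*b^2 + C4*exp(b/2) + b^5*k/120 + b^4*k/12 + 2*b^3*k/3


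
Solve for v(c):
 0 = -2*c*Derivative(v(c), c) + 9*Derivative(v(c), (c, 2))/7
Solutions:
 v(c) = C1 + C2*erfi(sqrt(7)*c/3)


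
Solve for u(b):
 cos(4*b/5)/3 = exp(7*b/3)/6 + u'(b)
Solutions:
 u(b) = C1 - exp(7*b/3)/14 + 5*sin(4*b/5)/12


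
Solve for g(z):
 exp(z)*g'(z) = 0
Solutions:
 g(z) = C1


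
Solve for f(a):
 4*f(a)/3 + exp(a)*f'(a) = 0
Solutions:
 f(a) = C1*exp(4*exp(-a)/3)


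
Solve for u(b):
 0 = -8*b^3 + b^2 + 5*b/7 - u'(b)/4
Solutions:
 u(b) = C1 - 8*b^4 + 4*b^3/3 + 10*b^2/7


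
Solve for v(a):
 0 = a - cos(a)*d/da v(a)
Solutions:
 v(a) = C1 + Integral(a/cos(a), a)


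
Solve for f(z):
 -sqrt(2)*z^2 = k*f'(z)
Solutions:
 f(z) = C1 - sqrt(2)*z^3/(3*k)


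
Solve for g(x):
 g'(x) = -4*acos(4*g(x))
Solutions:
 Integral(1/acos(4*_y), (_y, g(x))) = C1 - 4*x


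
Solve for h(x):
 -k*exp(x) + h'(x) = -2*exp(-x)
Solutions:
 h(x) = C1 + k*exp(x) + 2*exp(-x)


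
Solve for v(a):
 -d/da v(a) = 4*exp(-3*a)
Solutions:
 v(a) = C1 + 4*exp(-3*a)/3


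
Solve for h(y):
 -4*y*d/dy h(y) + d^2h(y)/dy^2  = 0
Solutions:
 h(y) = C1 + C2*erfi(sqrt(2)*y)


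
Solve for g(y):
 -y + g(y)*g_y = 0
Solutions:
 g(y) = -sqrt(C1 + y^2)
 g(y) = sqrt(C1 + y^2)


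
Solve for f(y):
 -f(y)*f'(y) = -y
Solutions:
 f(y) = -sqrt(C1 + y^2)
 f(y) = sqrt(C1 + y^2)


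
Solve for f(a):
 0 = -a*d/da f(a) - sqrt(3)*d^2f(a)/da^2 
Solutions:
 f(a) = C1 + C2*erf(sqrt(2)*3^(3/4)*a/6)


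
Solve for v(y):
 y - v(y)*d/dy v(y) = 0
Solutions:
 v(y) = -sqrt(C1 + y^2)
 v(y) = sqrt(C1 + y^2)


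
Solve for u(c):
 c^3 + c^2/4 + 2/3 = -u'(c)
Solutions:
 u(c) = C1 - c^4/4 - c^3/12 - 2*c/3


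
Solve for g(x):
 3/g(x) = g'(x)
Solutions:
 g(x) = -sqrt(C1 + 6*x)
 g(x) = sqrt(C1 + 6*x)


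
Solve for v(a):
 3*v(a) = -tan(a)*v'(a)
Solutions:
 v(a) = C1/sin(a)^3


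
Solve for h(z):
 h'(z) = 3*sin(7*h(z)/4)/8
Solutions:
 -3*z/8 + 2*log(cos(7*h(z)/4) - 1)/7 - 2*log(cos(7*h(z)/4) + 1)/7 = C1


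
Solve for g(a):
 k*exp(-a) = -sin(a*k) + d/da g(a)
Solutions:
 g(a) = C1 - k*exp(-a) - cos(a*k)/k


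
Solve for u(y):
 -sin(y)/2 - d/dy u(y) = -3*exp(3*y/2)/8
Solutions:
 u(y) = C1 + exp(3*y/2)/4 + cos(y)/2


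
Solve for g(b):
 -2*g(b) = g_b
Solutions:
 g(b) = C1*exp(-2*b)


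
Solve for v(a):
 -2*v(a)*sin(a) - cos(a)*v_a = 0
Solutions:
 v(a) = C1*cos(a)^2


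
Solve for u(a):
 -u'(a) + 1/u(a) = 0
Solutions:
 u(a) = -sqrt(C1 + 2*a)
 u(a) = sqrt(C1 + 2*a)


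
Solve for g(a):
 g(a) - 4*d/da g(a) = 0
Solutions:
 g(a) = C1*exp(a/4)


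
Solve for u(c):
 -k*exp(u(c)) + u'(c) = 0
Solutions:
 u(c) = log(-1/(C1 + c*k))


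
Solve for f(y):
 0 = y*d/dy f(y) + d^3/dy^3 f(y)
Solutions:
 f(y) = C1 + Integral(C2*airyai(-y) + C3*airybi(-y), y)


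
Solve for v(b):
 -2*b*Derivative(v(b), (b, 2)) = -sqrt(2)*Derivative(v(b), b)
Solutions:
 v(b) = C1 + C2*b^(sqrt(2)/2 + 1)


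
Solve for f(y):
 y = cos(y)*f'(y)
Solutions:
 f(y) = C1 + Integral(y/cos(y), y)


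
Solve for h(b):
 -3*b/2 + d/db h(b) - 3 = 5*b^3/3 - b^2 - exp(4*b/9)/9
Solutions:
 h(b) = C1 + 5*b^4/12 - b^3/3 + 3*b^2/4 + 3*b - exp(4*b/9)/4


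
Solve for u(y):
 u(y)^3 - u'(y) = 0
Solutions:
 u(y) = -sqrt(2)*sqrt(-1/(C1 + y))/2
 u(y) = sqrt(2)*sqrt(-1/(C1 + y))/2


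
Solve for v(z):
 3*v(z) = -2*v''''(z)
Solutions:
 v(z) = (C1*sin(6^(1/4)*z/2) + C2*cos(6^(1/4)*z/2))*exp(-6^(1/4)*z/2) + (C3*sin(6^(1/4)*z/2) + C4*cos(6^(1/4)*z/2))*exp(6^(1/4)*z/2)


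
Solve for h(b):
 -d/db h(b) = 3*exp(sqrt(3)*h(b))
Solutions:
 h(b) = sqrt(3)*(2*log(1/(C1 + 3*b)) - log(3))/6


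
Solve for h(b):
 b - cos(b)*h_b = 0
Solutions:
 h(b) = C1 + Integral(b/cos(b), b)


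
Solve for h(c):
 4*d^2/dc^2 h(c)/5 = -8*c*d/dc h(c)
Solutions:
 h(c) = C1 + C2*erf(sqrt(5)*c)


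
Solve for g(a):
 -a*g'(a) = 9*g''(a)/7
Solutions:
 g(a) = C1 + C2*erf(sqrt(14)*a/6)


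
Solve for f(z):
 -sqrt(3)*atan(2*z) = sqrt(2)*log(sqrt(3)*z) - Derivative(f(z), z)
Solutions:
 f(z) = C1 + sqrt(2)*z*(log(z) - 1) + sqrt(2)*z*log(3)/2 + sqrt(3)*(z*atan(2*z) - log(4*z^2 + 1)/4)


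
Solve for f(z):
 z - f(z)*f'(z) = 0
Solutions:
 f(z) = -sqrt(C1 + z^2)
 f(z) = sqrt(C1 + z^2)


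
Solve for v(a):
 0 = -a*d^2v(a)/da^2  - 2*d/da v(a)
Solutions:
 v(a) = C1 + C2/a


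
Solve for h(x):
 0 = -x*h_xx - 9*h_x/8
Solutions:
 h(x) = C1 + C2/x^(1/8)


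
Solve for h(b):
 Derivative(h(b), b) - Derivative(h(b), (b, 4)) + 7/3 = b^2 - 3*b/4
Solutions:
 h(b) = C1 + C4*exp(b) + b^3/3 - 3*b^2/8 - 7*b/3 + (C2*sin(sqrt(3)*b/2) + C3*cos(sqrt(3)*b/2))*exp(-b/2)


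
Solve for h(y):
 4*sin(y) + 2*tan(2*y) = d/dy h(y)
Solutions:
 h(y) = C1 - log(cos(2*y)) - 4*cos(y)


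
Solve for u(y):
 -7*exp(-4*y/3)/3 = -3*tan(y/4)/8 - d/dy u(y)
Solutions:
 u(y) = C1 - 3*log(tan(y/4)^2 + 1)/4 - 7*exp(-4*y/3)/4


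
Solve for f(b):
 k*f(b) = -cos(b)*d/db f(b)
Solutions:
 f(b) = C1*exp(k*(log(sin(b) - 1) - log(sin(b) + 1))/2)


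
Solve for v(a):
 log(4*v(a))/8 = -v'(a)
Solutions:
 8*Integral(1/(log(_y) + 2*log(2)), (_y, v(a))) = C1 - a


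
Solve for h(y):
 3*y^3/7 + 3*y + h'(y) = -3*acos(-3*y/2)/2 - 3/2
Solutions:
 h(y) = C1 - 3*y^4/28 - 3*y^2/2 - 3*y*acos(-3*y/2)/2 - 3*y/2 - sqrt(4 - 9*y^2)/2


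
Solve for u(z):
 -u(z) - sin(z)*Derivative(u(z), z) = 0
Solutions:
 u(z) = C1*sqrt(cos(z) + 1)/sqrt(cos(z) - 1)


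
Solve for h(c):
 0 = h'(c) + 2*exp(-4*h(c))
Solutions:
 h(c) = log(-I*(C1 - 8*c)^(1/4))
 h(c) = log(I*(C1 - 8*c)^(1/4))
 h(c) = log(-(C1 - 8*c)^(1/4))
 h(c) = log(C1 - 8*c)/4


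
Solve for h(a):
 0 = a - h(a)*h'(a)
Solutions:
 h(a) = -sqrt(C1 + a^2)
 h(a) = sqrt(C1 + a^2)


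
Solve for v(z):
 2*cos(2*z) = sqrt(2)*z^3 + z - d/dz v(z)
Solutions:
 v(z) = C1 + sqrt(2)*z^4/4 + z^2/2 - sin(2*z)


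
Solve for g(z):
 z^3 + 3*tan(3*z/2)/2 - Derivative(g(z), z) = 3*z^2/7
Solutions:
 g(z) = C1 + z^4/4 - z^3/7 - log(cos(3*z/2))


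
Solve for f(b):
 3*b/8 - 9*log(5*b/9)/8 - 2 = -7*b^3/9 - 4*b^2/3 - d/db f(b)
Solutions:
 f(b) = C1 - 7*b^4/36 - 4*b^3/9 - 3*b^2/16 + 9*b*log(b)/8 - 9*b*log(3)/4 + 7*b/8 + 9*b*log(5)/8


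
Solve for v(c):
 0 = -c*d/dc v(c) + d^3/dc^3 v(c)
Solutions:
 v(c) = C1 + Integral(C2*airyai(c) + C3*airybi(c), c)


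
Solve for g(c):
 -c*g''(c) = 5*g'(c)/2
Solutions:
 g(c) = C1 + C2/c^(3/2)


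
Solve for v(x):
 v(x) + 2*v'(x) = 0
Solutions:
 v(x) = C1*exp(-x/2)


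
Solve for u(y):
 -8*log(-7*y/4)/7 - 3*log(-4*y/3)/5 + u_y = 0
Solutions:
 u(y) = C1 + 61*y*log(-y)/35 + y*(-61 - 38*log(2) - 21*log(3) + 40*log(7))/35


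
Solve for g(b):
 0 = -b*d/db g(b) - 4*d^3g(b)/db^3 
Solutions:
 g(b) = C1 + Integral(C2*airyai(-2^(1/3)*b/2) + C3*airybi(-2^(1/3)*b/2), b)


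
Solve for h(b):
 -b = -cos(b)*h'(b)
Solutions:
 h(b) = C1 + Integral(b/cos(b), b)


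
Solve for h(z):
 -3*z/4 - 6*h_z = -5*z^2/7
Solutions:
 h(z) = C1 + 5*z^3/126 - z^2/16


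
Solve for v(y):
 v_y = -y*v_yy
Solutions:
 v(y) = C1 + C2*log(y)


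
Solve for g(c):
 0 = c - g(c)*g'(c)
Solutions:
 g(c) = -sqrt(C1 + c^2)
 g(c) = sqrt(C1 + c^2)


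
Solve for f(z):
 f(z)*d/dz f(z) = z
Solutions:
 f(z) = -sqrt(C1 + z^2)
 f(z) = sqrt(C1 + z^2)


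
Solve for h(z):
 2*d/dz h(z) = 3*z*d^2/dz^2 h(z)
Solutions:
 h(z) = C1 + C2*z^(5/3)


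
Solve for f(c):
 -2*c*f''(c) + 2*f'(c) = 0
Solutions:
 f(c) = C1 + C2*c^2


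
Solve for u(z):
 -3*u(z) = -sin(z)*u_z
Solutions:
 u(z) = C1*(cos(z) - 1)^(3/2)/(cos(z) + 1)^(3/2)


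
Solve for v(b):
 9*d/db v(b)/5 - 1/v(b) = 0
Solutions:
 v(b) = -sqrt(C1 + 10*b)/3
 v(b) = sqrt(C1 + 10*b)/3


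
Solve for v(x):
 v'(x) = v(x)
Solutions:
 v(x) = C1*exp(x)


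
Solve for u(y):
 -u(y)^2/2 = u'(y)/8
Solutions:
 u(y) = 1/(C1 + 4*y)


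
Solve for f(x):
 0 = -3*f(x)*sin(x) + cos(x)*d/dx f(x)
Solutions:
 f(x) = C1/cos(x)^3


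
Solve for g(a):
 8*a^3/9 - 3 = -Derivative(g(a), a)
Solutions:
 g(a) = C1 - 2*a^4/9 + 3*a


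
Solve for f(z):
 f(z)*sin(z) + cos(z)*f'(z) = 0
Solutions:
 f(z) = C1*cos(z)


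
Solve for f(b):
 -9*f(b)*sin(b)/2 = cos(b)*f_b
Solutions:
 f(b) = C1*cos(b)^(9/2)


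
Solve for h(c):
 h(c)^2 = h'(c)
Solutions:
 h(c) = -1/(C1 + c)


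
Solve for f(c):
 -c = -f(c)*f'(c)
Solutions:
 f(c) = -sqrt(C1 + c^2)
 f(c) = sqrt(C1 + c^2)


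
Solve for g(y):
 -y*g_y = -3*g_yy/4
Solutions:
 g(y) = C1 + C2*erfi(sqrt(6)*y/3)


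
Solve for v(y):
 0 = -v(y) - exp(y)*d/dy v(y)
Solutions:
 v(y) = C1*exp(exp(-y))


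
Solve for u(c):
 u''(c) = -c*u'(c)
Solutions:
 u(c) = C1 + C2*erf(sqrt(2)*c/2)


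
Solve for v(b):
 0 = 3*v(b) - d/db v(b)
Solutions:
 v(b) = C1*exp(3*b)


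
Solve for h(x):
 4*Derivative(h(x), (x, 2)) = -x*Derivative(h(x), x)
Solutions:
 h(x) = C1 + C2*erf(sqrt(2)*x/4)


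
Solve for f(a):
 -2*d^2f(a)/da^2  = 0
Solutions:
 f(a) = C1 + C2*a


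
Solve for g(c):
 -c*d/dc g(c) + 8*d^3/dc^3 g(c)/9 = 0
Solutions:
 g(c) = C1 + Integral(C2*airyai(3^(2/3)*c/2) + C3*airybi(3^(2/3)*c/2), c)


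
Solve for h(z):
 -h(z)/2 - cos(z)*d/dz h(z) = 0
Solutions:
 h(z) = C1*(sin(z) - 1)^(1/4)/(sin(z) + 1)^(1/4)


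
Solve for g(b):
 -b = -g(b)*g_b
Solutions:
 g(b) = -sqrt(C1 + b^2)
 g(b) = sqrt(C1 + b^2)


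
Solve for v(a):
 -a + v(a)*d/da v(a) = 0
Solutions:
 v(a) = -sqrt(C1 + a^2)
 v(a) = sqrt(C1 + a^2)


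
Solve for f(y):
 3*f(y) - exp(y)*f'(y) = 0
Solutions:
 f(y) = C1*exp(-3*exp(-y))


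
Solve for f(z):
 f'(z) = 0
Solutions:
 f(z) = C1


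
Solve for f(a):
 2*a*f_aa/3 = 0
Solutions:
 f(a) = C1 + C2*a


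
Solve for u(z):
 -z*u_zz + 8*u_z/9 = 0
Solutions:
 u(z) = C1 + C2*z^(17/9)


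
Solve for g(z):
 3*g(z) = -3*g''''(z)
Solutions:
 g(z) = (C1*sin(sqrt(2)*z/2) + C2*cos(sqrt(2)*z/2))*exp(-sqrt(2)*z/2) + (C3*sin(sqrt(2)*z/2) + C4*cos(sqrt(2)*z/2))*exp(sqrt(2)*z/2)


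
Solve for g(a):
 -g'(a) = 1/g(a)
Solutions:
 g(a) = -sqrt(C1 - 2*a)
 g(a) = sqrt(C1 - 2*a)


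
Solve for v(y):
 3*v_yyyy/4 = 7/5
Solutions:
 v(y) = C1 + C2*y + C3*y^2 + C4*y^3 + 7*y^4/90


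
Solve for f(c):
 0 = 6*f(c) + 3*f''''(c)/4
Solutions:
 f(c) = (C1*sin(2^(1/4)*c) + C2*cos(2^(1/4)*c))*exp(-2^(1/4)*c) + (C3*sin(2^(1/4)*c) + C4*cos(2^(1/4)*c))*exp(2^(1/4)*c)


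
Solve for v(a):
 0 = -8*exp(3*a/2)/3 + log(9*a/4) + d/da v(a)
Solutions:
 v(a) = C1 - a*log(a) + a*(-2*log(3) + 1 + 2*log(2)) + 16*exp(3*a/2)/9


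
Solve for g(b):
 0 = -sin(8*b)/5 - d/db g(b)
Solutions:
 g(b) = C1 + cos(8*b)/40


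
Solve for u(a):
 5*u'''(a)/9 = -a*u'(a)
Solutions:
 u(a) = C1 + Integral(C2*airyai(-15^(2/3)*a/5) + C3*airybi(-15^(2/3)*a/5), a)


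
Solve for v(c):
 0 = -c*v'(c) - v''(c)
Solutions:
 v(c) = C1 + C2*erf(sqrt(2)*c/2)


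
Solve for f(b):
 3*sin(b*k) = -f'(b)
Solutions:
 f(b) = C1 + 3*cos(b*k)/k


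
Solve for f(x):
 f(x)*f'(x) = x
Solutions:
 f(x) = -sqrt(C1 + x^2)
 f(x) = sqrt(C1 + x^2)


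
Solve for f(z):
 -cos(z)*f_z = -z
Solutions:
 f(z) = C1 + Integral(z/cos(z), z)


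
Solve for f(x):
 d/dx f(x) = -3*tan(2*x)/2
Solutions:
 f(x) = C1 + 3*log(cos(2*x))/4


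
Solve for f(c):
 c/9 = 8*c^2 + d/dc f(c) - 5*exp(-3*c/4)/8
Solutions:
 f(c) = C1 - 8*c^3/3 + c^2/18 - 5*exp(-3*c/4)/6


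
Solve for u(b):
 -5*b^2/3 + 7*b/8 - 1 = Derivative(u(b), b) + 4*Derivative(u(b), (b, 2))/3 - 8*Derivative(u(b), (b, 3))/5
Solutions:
 u(b) = C1 + C2*exp(b*(5 - sqrt(115))/12) + C3*exp(b*(5 + sqrt(115))/12) - 5*b^3/9 + 383*b^2/144 - 725*b/54


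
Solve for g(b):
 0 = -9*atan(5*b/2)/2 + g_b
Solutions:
 g(b) = C1 + 9*b*atan(5*b/2)/2 - 9*log(25*b^2 + 4)/10


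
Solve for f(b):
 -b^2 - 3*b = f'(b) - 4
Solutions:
 f(b) = C1 - b^3/3 - 3*b^2/2 + 4*b


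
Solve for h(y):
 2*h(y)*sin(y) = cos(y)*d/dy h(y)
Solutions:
 h(y) = C1/cos(y)^2


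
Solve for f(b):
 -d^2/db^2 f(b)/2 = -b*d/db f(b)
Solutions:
 f(b) = C1 + C2*erfi(b)


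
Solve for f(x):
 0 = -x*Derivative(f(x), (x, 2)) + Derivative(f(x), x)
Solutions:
 f(x) = C1 + C2*x^2


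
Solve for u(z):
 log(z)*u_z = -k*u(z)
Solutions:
 u(z) = C1*exp(-k*li(z))


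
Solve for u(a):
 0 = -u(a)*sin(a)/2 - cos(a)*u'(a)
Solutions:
 u(a) = C1*sqrt(cos(a))


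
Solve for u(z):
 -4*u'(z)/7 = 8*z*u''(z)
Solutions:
 u(z) = C1 + C2*z^(13/14)


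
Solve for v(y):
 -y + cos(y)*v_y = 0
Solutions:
 v(y) = C1 + Integral(y/cos(y), y)


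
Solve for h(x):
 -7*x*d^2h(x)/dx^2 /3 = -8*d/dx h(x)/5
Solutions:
 h(x) = C1 + C2*x^(59/35)


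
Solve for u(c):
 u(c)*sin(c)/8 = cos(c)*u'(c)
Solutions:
 u(c) = C1/cos(c)^(1/8)


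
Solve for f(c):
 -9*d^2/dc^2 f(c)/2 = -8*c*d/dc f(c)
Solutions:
 f(c) = C1 + C2*erfi(2*sqrt(2)*c/3)


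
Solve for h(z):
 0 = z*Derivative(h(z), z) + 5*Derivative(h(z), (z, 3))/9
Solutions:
 h(z) = C1 + Integral(C2*airyai(-15^(2/3)*z/5) + C3*airybi(-15^(2/3)*z/5), z)


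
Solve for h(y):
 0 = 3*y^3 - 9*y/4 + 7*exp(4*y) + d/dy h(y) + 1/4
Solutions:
 h(y) = C1 - 3*y^4/4 + 9*y^2/8 - y/4 - 7*exp(4*y)/4


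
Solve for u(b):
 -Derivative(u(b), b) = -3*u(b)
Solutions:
 u(b) = C1*exp(3*b)


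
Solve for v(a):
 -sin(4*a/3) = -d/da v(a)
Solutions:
 v(a) = C1 - 3*cos(4*a/3)/4


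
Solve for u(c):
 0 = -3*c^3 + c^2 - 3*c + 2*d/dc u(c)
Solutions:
 u(c) = C1 + 3*c^4/8 - c^3/6 + 3*c^2/4


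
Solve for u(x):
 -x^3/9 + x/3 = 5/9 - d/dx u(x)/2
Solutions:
 u(x) = C1 + x^4/18 - x^2/3 + 10*x/9


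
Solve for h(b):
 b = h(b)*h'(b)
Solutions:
 h(b) = -sqrt(C1 + b^2)
 h(b) = sqrt(C1 + b^2)


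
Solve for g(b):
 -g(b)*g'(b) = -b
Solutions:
 g(b) = -sqrt(C1 + b^2)
 g(b) = sqrt(C1 + b^2)


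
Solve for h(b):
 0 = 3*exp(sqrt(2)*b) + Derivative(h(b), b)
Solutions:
 h(b) = C1 - 3*sqrt(2)*exp(sqrt(2)*b)/2


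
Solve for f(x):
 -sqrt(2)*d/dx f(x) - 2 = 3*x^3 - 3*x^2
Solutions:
 f(x) = C1 - 3*sqrt(2)*x^4/8 + sqrt(2)*x^3/2 - sqrt(2)*x


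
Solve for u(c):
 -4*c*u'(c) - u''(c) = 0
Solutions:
 u(c) = C1 + C2*erf(sqrt(2)*c)


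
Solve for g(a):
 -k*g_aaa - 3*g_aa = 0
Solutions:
 g(a) = C1 + C2*a + C3*exp(-3*a/k)


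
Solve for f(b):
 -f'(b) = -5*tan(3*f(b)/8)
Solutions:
 f(b) = -8*asin(C1*exp(15*b/8))/3 + 8*pi/3
 f(b) = 8*asin(C1*exp(15*b/8))/3


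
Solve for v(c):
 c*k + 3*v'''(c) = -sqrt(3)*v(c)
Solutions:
 v(c) = C3*exp(-3^(5/6)*c/3) - sqrt(3)*c*k/3 + (C1*sin(3^(1/3)*c/2) + C2*cos(3^(1/3)*c/2))*exp(3^(5/6)*c/6)


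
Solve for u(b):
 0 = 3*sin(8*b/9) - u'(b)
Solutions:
 u(b) = C1 - 27*cos(8*b/9)/8


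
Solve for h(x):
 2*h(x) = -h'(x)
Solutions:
 h(x) = C1*exp(-2*x)


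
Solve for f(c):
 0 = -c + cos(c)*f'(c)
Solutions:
 f(c) = C1 + Integral(c/cos(c), c)


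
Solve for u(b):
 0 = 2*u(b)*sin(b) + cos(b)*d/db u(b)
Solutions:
 u(b) = C1*cos(b)^2


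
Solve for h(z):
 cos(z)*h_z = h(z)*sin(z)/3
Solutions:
 h(z) = C1/cos(z)^(1/3)


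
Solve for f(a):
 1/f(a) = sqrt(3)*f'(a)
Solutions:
 f(a) = -sqrt(C1 + 6*sqrt(3)*a)/3
 f(a) = sqrt(C1 + 6*sqrt(3)*a)/3


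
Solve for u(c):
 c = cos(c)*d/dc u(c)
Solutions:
 u(c) = C1 + Integral(c/cos(c), c)


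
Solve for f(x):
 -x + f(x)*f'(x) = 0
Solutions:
 f(x) = -sqrt(C1 + x^2)
 f(x) = sqrt(C1 + x^2)


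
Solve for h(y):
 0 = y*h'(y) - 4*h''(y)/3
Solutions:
 h(y) = C1 + C2*erfi(sqrt(6)*y/4)


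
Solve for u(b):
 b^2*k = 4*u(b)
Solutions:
 u(b) = b^2*k/4


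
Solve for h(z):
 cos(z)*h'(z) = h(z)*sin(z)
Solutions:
 h(z) = C1/cos(z)


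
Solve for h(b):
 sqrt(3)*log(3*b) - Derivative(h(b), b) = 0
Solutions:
 h(b) = C1 + sqrt(3)*b*log(b) - sqrt(3)*b + sqrt(3)*b*log(3)


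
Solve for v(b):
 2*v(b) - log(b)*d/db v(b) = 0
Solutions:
 v(b) = C1*exp(2*li(b))


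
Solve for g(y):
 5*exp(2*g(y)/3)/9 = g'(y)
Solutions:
 g(y) = 3*log(-sqrt(-1/(C1 + 5*y))) - 3*log(2) + 3*log(6)/2 + 3*log(3)
 g(y) = 3*log(-1/(C1 + 5*y))/2 - 3*log(2) + 3*log(6)/2 + 3*log(3)


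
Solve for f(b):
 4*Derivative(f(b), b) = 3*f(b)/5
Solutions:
 f(b) = C1*exp(3*b/20)


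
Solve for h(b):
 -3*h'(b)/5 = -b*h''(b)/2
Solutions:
 h(b) = C1 + C2*b^(11/5)


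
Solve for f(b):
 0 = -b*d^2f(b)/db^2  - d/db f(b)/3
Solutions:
 f(b) = C1 + C2*b^(2/3)


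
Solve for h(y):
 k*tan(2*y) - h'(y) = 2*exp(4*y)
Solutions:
 h(y) = C1 - k*log(cos(2*y))/2 - exp(4*y)/2


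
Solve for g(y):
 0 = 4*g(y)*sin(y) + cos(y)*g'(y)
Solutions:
 g(y) = C1*cos(y)^4


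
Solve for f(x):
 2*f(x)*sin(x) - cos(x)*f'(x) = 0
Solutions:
 f(x) = C1/cos(x)^2


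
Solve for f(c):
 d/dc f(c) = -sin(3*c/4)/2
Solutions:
 f(c) = C1 + 2*cos(3*c/4)/3


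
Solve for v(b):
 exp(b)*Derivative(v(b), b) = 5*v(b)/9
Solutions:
 v(b) = C1*exp(-5*exp(-b)/9)


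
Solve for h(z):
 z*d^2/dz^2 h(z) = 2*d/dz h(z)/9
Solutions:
 h(z) = C1 + C2*z^(11/9)


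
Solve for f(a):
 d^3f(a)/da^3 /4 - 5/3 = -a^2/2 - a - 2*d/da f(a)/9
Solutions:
 f(a) = C1 + C2*sin(2*sqrt(2)*a/3) + C3*cos(2*sqrt(2)*a/3) - 3*a^3/4 - 9*a^2/4 + 201*a/16


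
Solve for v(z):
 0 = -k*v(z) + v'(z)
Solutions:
 v(z) = C1*exp(k*z)


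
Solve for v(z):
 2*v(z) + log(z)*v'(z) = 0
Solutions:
 v(z) = C1*exp(-2*li(z))


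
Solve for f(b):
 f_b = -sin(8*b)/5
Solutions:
 f(b) = C1 + cos(8*b)/40


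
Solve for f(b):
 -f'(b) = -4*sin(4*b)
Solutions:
 f(b) = C1 - cos(4*b)


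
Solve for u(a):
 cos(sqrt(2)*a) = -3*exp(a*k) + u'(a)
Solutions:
 u(a) = C1 + sqrt(2)*sin(sqrt(2)*a)/2 + 3*exp(a*k)/k


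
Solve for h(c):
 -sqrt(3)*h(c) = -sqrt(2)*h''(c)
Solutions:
 h(c) = C1*exp(-2^(3/4)*3^(1/4)*c/2) + C2*exp(2^(3/4)*3^(1/4)*c/2)


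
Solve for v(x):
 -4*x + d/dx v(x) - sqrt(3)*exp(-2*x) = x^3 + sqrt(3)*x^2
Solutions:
 v(x) = C1 + x^4/4 + sqrt(3)*x^3/3 + 2*x^2 - sqrt(3)*exp(-2*x)/2


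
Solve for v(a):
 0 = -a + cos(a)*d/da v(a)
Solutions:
 v(a) = C1 + Integral(a/cos(a), a)


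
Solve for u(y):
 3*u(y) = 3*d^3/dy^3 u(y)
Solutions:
 u(y) = C3*exp(y) + (C1*sin(sqrt(3)*y/2) + C2*cos(sqrt(3)*y/2))*exp(-y/2)


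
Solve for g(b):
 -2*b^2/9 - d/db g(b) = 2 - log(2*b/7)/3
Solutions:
 g(b) = C1 - 2*b^3/27 + b*log(b)/3 - 7*b/3 - b*log(7)/3 + b*log(2)/3


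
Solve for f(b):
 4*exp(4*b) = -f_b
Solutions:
 f(b) = C1 - exp(4*b)


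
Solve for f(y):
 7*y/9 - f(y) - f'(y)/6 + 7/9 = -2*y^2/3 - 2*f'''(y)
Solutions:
 f(y) = C1*exp(-y*((sqrt(2915) + 54)^(-1/3) + (sqrt(2915) + 54)^(1/3))/12)*sin(sqrt(3)*y*(-(sqrt(2915) + 54)^(1/3) + (sqrt(2915) + 54)^(-1/3))/12) + C2*exp(-y*((sqrt(2915) + 54)^(-1/3) + (sqrt(2915) + 54)^(1/3))/12)*cos(sqrt(3)*y*(-(sqrt(2915) + 54)^(1/3) + (sqrt(2915) + 54)^(-1/3))/12) + C3*exp(y*((sqrt(2915) + 54)^(-1/3) + (sqrt(2915) + 54)^(1/3))/6) + 2*y^2/3 + 5*y/9 + 37/54


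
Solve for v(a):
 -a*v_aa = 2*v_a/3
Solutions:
 v(a) = C1 + C2*a^(1/3)


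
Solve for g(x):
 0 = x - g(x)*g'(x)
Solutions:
 g(x) = -sqrt(C1 + x^2)
 g(x) = sqrt(C1 + x^2)


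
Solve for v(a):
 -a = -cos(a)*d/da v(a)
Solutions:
 v(a) = C1 + Integral(a/cos(a), a)


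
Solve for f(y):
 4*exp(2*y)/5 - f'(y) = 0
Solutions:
 f(y) = C1 + 2*exp(2*y)/5


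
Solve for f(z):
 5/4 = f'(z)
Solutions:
 f(z) = C1 + 5*z/4


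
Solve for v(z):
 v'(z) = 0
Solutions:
 v(z) = C1


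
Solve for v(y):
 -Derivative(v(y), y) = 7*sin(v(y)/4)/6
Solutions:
 7*y/6 + 2*log(cos(v(y)/4) - 1) - 2*log(cos(v(y)/4) + 1) = C1


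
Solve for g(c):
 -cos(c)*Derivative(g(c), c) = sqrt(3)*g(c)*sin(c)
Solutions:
 g(c) = C1*cos(c)^(sqrt(3))


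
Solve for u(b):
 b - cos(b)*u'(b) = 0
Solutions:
 u(b) = C1 + Integral(b/cos(b), b)


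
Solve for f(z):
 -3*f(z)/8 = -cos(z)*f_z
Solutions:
 f(z) = C1*(sin(z) + 1)^(3/16)/(sin(z) - 1)^(3/16)


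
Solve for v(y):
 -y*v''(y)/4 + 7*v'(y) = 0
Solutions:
 v(y) = C1 + C2*y^29


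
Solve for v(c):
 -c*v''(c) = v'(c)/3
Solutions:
 v(c) = C1 + C2*c^(2/3)


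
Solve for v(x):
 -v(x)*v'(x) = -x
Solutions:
 v(x) = -sqrt(C1 + x^2)
 v(x) = sqrt(C1 + x^2)


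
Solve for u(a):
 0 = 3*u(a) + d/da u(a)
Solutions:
 u(a) = C1*exp(-3*a)


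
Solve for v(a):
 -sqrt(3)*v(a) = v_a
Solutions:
 v(a) = C1*exp(-sqrt(3)*a)


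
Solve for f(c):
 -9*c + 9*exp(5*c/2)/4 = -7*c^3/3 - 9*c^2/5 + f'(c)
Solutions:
 f(c) = C1 + 7*c^4/12 + 3*c^3/5 - 9*c^2/2 + 9*exp(5*c/2)/10


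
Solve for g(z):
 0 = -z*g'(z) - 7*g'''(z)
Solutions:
 g(z) = C1 + Integral(C2*airyai(-7^(2/3)*z/7) + C3*airybi(-7^(2/3)*z/7), z)


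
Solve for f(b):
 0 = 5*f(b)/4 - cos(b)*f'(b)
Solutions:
 f(b) = C1*(sin(b) + 1)^(5/8)/(sin(b) - 1)^(5/8)


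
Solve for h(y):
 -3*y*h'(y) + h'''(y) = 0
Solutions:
 h(y) = C1 + Integral(C2*airyai(3^(1/3)*y) + C3*airybi(3^(1/3)*y), y)
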